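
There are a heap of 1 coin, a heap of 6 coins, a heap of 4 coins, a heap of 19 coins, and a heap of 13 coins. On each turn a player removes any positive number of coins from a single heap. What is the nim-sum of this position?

Compute the nim-sum pairwise:
1 ^ 6 = 7
7 ^ 4 = 3
3 ^ 19 = 16
16 ^ 13 = 29

29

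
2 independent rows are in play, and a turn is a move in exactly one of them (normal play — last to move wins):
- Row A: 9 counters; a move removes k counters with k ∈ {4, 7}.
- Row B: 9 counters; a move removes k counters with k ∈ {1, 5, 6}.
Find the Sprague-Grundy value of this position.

1

For row A, compute g(0), g(1), … with moves {4, 7}:
k:     0  1  2  3  4  5  6  7  8  9
g(k):  0  0  0  0  1  1  1  1  2  2
So g(9) = 2.
Grundy values for row B (subtraction set {1, 5, 6}):
k:     0  1  2  3  4  5  6  7  8  9
g(k):  0  1  0  1  0  1  2  3  2  3
So g(9) = 3.
The value of a disjunctive sum is the nim-sum of the parts.
Combined value = 2 ⊕ 3 = 1.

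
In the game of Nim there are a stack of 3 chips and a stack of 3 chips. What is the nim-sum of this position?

0

In binary:
  11  (3)
  11  (3)
  --
  00  (0)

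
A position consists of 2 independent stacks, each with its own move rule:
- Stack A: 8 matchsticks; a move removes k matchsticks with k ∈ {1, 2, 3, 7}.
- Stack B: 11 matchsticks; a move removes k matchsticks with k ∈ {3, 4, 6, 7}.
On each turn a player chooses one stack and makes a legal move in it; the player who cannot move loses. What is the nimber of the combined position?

0

Build the Grundy sequence for stack A with g(k) = mex{g(k−s) : s ∈ {1, 2, 3, 7}, s ≤ k}:
k:     0  1  2  3  4  5  6  7  8
g(k):  0  1  2  3  0  1  2  3  0
So g(8) = 0.
Build the Grundy sequence for stack B with g(k) = mex{g(k−s) : s ∈ {3, 4, 6, 7}, s ≤ k}:
k:     0  1  2  3  4  5  6  7  8  9 10 11
g(k):  0  0  0  1  1  1  2  2  2  3  0  0
So g(11) = 0.
The value of a disjunctive sum is the nim-sum of the parts.
Combined value = 0 XOR 0 = 0.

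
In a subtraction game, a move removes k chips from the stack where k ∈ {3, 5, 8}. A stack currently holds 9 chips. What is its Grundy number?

3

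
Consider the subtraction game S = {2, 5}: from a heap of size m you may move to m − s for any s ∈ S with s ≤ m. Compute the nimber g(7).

0

Compute g(0), g(1), … for moves {2, 5}:
k:     0  1  2  3  4  5  6  7
g(k):  0  0  1  1  0  2  1  0
So g(7) = 0.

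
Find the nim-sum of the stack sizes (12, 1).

Nim-sum: 12 ⊕ 1 = 13.

13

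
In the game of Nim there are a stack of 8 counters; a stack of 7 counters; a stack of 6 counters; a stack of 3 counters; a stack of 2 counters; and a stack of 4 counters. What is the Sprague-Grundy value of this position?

12

Nim-sum: 8 ⊕ 7 ⊕ 6 ⊕ 3 ⊕ 2 ⊕ 4 = 12.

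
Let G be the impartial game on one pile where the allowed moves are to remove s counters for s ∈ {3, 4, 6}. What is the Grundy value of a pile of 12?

Compute g(0), g(1), … for moves {3, 4, 6}:
k:     0  1  2  3  4  5  6  7  8  9 10 11 12
g(k):  0  0  0  1  1  1  2  2  2  0  0  0  1
So g(12) = 1.

1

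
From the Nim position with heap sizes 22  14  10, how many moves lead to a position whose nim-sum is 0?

Compute the nim-sum pairwise:
22 ^ 14 = 24
24 ^ 10 = 18
The overall nim-sum is X = 18. A heap of size p has a winning move iff p XOR X < p (reduce it to p XOR X).
  22: 22 XOR 18 = 4 < 22 — winning move (to 4).
  14: 14 XOR 18 = 28 ≥ 14 — no move.
  10: 10 XOR 18 = 24 ≥ 10 — no move.
That gives 1 winning move.

1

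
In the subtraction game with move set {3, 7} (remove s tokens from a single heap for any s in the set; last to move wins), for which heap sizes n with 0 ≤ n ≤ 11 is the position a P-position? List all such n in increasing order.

0, 1, 2, 6, 10, 11

Build the Grundy sequence with g(k) = mex{g(k−s) : s ∈ {3, 7}, s ≤ k}:
g(0) = mex{} = 0
g(1) = mex{} = 0
g(2) = mex{} = 0
g(3) = mex{0} = 1
g(4) = mex{0} = 1
g(5) = mex{0} = 1
g(6) = mex{1} = 0
g(7) = mex{0,1} = 2
g(8) = mex{0,1} = 2
g(9) = mex{0} = 1
g(10) = mex{1,2} = 0
g(11) = mex{1,2} = 0
The P-positions (g = 0) in 0..11 are 0, 1, 2, 6, 10, 11.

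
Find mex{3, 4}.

0 is not in the set, so the mex is 0.

0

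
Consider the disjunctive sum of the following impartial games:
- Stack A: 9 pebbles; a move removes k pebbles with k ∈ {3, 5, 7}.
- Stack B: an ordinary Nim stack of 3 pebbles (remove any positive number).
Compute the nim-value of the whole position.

Grundy values for stack A (subtraction set {3, 5, 7}):
g(0) = mex{} = 0
g(1) = mex{} = 0
g(2) = mex{} = 0
g(3) = mex{0} = 1
g(4) = mex{0} = 1
g(5) = mex{0} = 1
g(6) = mex{0,1} = 2
g(7) = mex{0,1} = 2
g(8) = mex{0,1} = 2
g(9) = mex{0,1,2} = 3
So g(9) = 3.
Stack B is a plain Nim stack of size 3, so its Grundy value is 3.
The value of a disjunctive sum is the nim-sum of the parts.
Combined value = 3 XOR 3 = 0.

0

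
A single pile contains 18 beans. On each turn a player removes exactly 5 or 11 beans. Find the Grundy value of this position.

Grundy values for subtraction set {5, 11}:
k:     0  1  2  3  4  5  6  7  8  9 10 11 12 13 14 15 16 17 18
g(k):  0  0  0  0  0  1  1  1  1  1  0  2  2  2  2  1  0  0  0
So g(18) = 0.

0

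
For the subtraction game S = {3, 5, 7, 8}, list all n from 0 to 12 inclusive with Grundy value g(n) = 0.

0, 1, 2, 11, 12

Compute g(0), g(1), … for moves {3, 5, 7, 8}:
g(0) = mex{} = 0
g(1) = mex{} = 0
g(2) = mex{} = 0
g(3) = mex{0} = 1
g(4) = mex{0} = 1
g(5) = mex{0} = 1
g(6) = mex{0,1} = 2
g(7) = mex{0,1} = 2
g(8) = mex{0,1} = 2
g(9) = mex{0,1,2} = 3
g(10) = mex{0,1,2} = 3
g(11) = mex{1,2} = 0
g(12) = mex{1,2,3} = 0
The P-positions (g = 0) in 0..12 are 0, 1, 2, 11, 12.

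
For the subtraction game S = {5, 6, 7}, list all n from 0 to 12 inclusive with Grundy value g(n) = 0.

0, 1, 2, 3, 4, 12

Build the Grundy sequence with g(k) = mex{g(k−s) : s ∈ {5, 6, 7}, s ≤ k}:
k:     0  1  2  3  4  5  6  7  8  9 10 11 12
g(k):  0  0  0  0  0  1  1  1  1  1  2  2  0
The P-positions (g = 0) in 0..12 are 0, 1, 2, 3, 4, 12.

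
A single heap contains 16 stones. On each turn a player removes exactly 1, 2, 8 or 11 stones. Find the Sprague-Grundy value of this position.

1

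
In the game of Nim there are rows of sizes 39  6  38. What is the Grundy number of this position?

Nim-sum: 39 ⊕ 6 ⊕ 38 = 7.

7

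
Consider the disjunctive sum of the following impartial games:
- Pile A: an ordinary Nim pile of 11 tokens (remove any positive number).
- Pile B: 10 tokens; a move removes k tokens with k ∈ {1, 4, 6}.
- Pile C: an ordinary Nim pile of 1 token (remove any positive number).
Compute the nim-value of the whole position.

10

Pile A is a plain Nim pile of size 11, so its Grundy value is 11.
Grundy values for pile B (subtraction set {1, 4, 6}):
g(0) = mex{} = 0
g(1) = mex{0} = 1
g(2) = mex{1} = 0
g(3) = mex{0} = 1
g(4) = mex{0,1} = 2
g(5) = mex{1,2} = 0
g(6) = mex{0} = 1
g(7) = mex{1} = 0
g(8) = mex{0,2} = 1
g(9) = mex{0,1} = 2
g(10) = mex{1,2} = 0
So g(10) = 0.
Pile C is a plain Nim pile of size 1, so its Grundy value is 1.
The value of a disjunctive sum is the nim-sum of the parts.
Combined value = 11 XOR 0 XOR 1 = 10.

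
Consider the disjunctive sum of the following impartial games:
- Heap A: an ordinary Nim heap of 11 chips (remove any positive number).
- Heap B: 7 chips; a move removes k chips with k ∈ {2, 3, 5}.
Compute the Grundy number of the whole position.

Heap A is a plain Nim heap of size 11, so its Grundy value is 11.
For heap B, compute g(0), g(1), … with moves {2, 3, 5}:
g(0) = mex{} = 0
g(1) = mex{} = 0
g(2) = mex{0} = 1
g(3) = mex{0} = 1
g(4) = mex{0,1} = 2
g(5) = mex{0,1} = 2
g(6) = mex{0,1,2} = 3
g(7) = mex{1,2} = 0
So g(7) = 0.
By the Sprague-Grundy theorem, the Grundy value of a sum of independent games is the XOR of the component values.
Combined value = 11 XOR 0 = 11.

11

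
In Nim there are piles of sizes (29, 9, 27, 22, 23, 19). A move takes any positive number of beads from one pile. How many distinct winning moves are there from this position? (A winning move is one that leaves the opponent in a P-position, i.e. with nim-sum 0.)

5

Compute the nim-sum pairwise:
29 ⊕ 9 = 20
20 ⊕ 27 = 15
15 ⊕ 22 = 25
25 ⊕ 23 = 14
14 ⊕ 19 = 29
The overall nim-sum is X = 29. A pile of size p has a winning move iff p XOR X < p (reduce it to p XOR X).
  29: 29 XOR 29 = 0 < 29 — winning move (to 0).
  9: 9 XOR 29 = 20 ≥ 9 — no move.
  27: 27 XOR 29 = 6 < 27 — winning move (to 6).
  22: 22 XOR 29 = 11 < 22 — winning move (to 11).
  23: 23 XOR 29 = 10 < 23 — winning move (to 10).
  19: 19 XOR 29 = 14 < 19 — winning move (to 14).
That gives 5 winning moves.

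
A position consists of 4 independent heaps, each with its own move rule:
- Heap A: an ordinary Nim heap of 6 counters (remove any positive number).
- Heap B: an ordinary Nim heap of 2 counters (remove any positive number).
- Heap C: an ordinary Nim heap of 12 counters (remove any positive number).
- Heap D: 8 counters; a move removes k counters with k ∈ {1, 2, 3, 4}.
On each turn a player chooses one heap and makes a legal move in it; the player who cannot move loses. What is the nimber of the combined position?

11

Heap A is a plain Nim heap of size 6, so its Grundy value is 6.
Heap B is a plain Nim heap of size 2, so its Grundy value is 2.
Heap C is a plain Nim heap of size 12, so its Grundy value is 12.
Build the Grundy sequence for heap D with g(k) = mex{g(k−s) : s ∈ {1, 2, 3, 4}, s ≤ k}:
k:     0  1  2  3  4  5  6  7  8
g(k):  0  1  2  3  4  0  1  2  3
So g(8) = 3.
By the Sprague-Grundy theorem, the Grundy value of a sum of independent games is the XOR of the component values.
Combined value = 6 XOR 2 XOR 12 XOR 3 = 11.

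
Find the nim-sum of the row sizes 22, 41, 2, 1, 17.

45

Nim-sum: 22 ^ 41 ^ 2 ^ 1 ^ 17 = 45.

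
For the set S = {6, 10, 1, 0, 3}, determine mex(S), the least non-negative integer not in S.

2

The values 0, 1 are all present; 2 is the first non-negative integer missing from the set.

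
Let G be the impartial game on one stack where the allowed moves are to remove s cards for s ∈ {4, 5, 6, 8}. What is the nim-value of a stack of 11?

2

Grundy values for subtraction set {4, 5, 6, 8}:
k:     0  1  2  3  4  5  6  7  8  9 10 11
g(k):  0  0  0  0  1  1  1  1  2  2  2  2
So g(11) = 2.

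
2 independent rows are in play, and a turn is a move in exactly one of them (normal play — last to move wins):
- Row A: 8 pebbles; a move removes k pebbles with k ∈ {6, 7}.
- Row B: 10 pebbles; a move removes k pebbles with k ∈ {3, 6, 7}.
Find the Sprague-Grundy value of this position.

1

Grundy values for row A (subtraction set {6, 7}):
g(0) = mex{} = 0
g(1) = mex{} = 0
g(2) = mex{} = 0
g(3) = mex{} = 0
g(4) = mex{} = 0
g(5) = mex{} = 0
g(6) = mex{0} = 1
g(7) = mex{0} = 1
g(8) = mex{0} = 1
So g(8) = 1.
Build the Grundy sequence for row B with g(k) = mex{g(k−s) : s ∈ {3, 6, 7}, s ≤ k}:
g(0) = mex{} = 0
g(1) = mex{} = 0
g(2) = mex{} = 0
g(3) = mex{0} = 1
g(4) = mex{0} = 1
g(5) = mex{0} = 1
g(6) = mex{0,1} = 2
g(7) = mex{0,1} = 2
g(8) = mex{0,1} = 2
g(9) = mex{0,1,2} = 3
g(10) = mex{1,2} = 0
So g(10) = 0.
By the Sprague-Grundy theorem, the Grundy value of a sum of independent games is the XOR of the component values.
Combined value = 1 XOR 0 = 1.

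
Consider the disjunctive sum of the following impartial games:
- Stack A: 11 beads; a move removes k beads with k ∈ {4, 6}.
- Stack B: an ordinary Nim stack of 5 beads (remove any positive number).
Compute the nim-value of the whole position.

Grundy values for stack A (subtraction set {4, 6}):
k:     0  1  2  3  4  5  6  7  8  9 10 11
g(k):  0  0  0  0  1  1  1  1  2  2  0  0
So g(11) = 0.
Stack B is a plain Nim stack of size 5, so its Grundy value is 5.
By the Sprague-Grundy theorem, the Grundy value of a sum of independent games is the XOR of the component values.
Combined value = 0 XOR 5 = 5.

5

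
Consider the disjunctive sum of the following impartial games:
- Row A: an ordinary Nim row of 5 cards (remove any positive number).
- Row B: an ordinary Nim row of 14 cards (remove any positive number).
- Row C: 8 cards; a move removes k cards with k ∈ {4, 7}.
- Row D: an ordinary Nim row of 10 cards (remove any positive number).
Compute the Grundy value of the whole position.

Row A is a plain Nim row of size 5, so its Grundy value is 5.
Row B is a plain Nim row of size 14, so its Grundy value is 14.
Build the Grundy sequence for row C with g(k) = mex{g(k−s) : s ∈ {4, 7}, s ≤ k}:
g(0) = mex{} = 0
g(1) = mex{} = 0
g(2) = mex{} = 0
g(3) = mex{} = 0
g(4) = mex{0} = 1
g(5) = mex{0} = 1
g(6) = mex{0} = 1
g(7) = mex{0} = 1
g(8) = mex{0,1} = 2
So g(8) = 2.
Row D is a plain Nim row of size 10, so its Grundy value is 10.
By the Sprague-Grundy theorem, the Grundy value of a sum of independent games is the XOR of the component values.
Combined value = 5 XOR 14 XOR 2 XOR 10 = 3.

3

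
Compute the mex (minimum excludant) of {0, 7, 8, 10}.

1

0 is in the set but 1 is not, so the mex is 1.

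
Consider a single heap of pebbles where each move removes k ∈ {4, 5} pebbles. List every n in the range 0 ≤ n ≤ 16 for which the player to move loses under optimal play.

0, 1, 2, 3, 9, 10, 11, 12

Build the Grundy sequence with g(k) = mex{g(k−s) : s ∈ {4, 5}, s ≤ k}:
k:     0  1  2  3  4  5  6  7  8  9 10 11 12 13 14 15 16
g(k):  0  0  0  0  1  1  1  1  2  0  0  0  0  1  1  1  1
The P-positions (g = 0) in 0..16 are 0, 1, 2, 3, 9, 10, 11, 12.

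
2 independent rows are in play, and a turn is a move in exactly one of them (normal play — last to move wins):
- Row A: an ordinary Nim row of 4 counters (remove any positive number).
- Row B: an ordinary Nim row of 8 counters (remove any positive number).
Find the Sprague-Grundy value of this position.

12

Row A is a plain Nim row of size 4, so its Grundy value is 4.
Row B is a plain Nim row of size 8, so its Grundy value is 8.
The value of a disjunctive sum is the nim-sum of the parts.
Combined value = 4 ⊕ 8 = 12.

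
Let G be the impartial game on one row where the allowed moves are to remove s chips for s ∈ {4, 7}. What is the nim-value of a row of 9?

2

Compute g(0), g(1), … for moves {4, 7}:
g(0) = mex{} = 0
g(1) = mex{} = 0
g(2) = mex{} = 0
g(3) = mex{} = 0
g(4) = mex{0} = 1
g(5) = mex{0} = 1
g(6) = mex{0} = 1
g(7) = mex{0} = 1
g(8) = mex{0,1} = 2
g(9) = mex{0,1} = 2
So g(9) = 2.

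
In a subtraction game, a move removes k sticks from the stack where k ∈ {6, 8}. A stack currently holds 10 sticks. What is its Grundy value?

Build the Grundy sequence with g(k) = mex{g(k−s) : s ∈ {6, 8}, s ≤ k}:
g(0) = mex{} = 0
g(1) = mex{} = 0
g(2) = mex{} = 0
g(3) = mex{} = 0
g(4) = mex{} = 0
g(5) = mex{} = 0
g(6) = mex{0} = 1
g(7) = mex{0} = 1
g(8) = mex{0} = 1
g(9) = mex{0} = 1
g(10) = mex{0} = 1
So g(10) = 1.

1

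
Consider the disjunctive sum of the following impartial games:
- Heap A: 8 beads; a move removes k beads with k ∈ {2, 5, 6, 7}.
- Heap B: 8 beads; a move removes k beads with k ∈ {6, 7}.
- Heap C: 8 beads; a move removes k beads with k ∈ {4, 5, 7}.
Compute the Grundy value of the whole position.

Grundy values for heap A (subtraction set {2, 5, 6, 7}):
g(0) = mex{} = 0
g(1) = mex{} = 0
g(2) = mex{0} = 1
g(3) = mex{0} = 1
g(4) = mex{1} = 0
g(5) = mex{0,1} = 2
g(6) = mex{0} = 1
g(7) = mex{0,1,2} = 3
g(8) = mex{0,1} = 2
So g(8) = 2.
For heap B, compute g(0), g(1), … with moves {6, 7}:
g(0) = mex{} = 0
g(1) = mex{} = 0
g(2) = mex{} = 0
g(3) = mex{} = 0
g(4) = mex{} = 0
g(5) = mex{} = 0
g(6) = mex{0} = 1
g(7) = mex{0} = 1
g(8) = mex{0} = 1
So g(8) = 1.
Build the Grundy sequence for heap C with g(k) = mex{g(k−s) : s ∈ {4, 5, 7}, s ≤ k}:
g(0) = mex{} = 0
g(1) = mex{} = 0
g(2) = mex{} = 0
g(3) = mex{} = 0
g(4) = mex{0} = 1
g(5) = mex{0} = 1
g(6) = mex{0} = 1
g(7) = mex{0} = 1
g(8) = mex{0,1} = 2
So g(8) = 2.
By the Sprague-Grundy theorem, the Grundy value of a sum of independent games is the XOR of the component values.
Combined value = 2 XOR 1 XOR 2 = 1.

1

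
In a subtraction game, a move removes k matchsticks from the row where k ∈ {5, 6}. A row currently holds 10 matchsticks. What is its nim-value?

Compute g(0), g(1), … for moves {5, 6}:
g(0) = mex{} = 0
g(1) = mex{} = 0
g(2) = mex{} = 0
g(3) = mex{} = 0
g(4) = mex{} = 0
g(5) = mex{0} = 1
g(6) = mex{0} = 1
g(7) = mex{0} = 1
g(8) = mex{0} = 1
g(9) = mex{0} = 1
g(10) = mex{0,1} = 2
So g(10) = 2.

2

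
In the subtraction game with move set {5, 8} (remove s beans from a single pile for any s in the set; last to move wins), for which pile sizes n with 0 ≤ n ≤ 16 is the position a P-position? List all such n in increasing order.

0, 1, 2, 3, 4, 13, 14, 15, 16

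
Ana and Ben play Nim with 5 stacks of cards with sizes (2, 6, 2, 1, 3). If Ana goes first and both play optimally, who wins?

Ana wins

Compute the nim-sum pairwise:
2 ⊕ 6 = 4
4 ⊕ 2 = 6
6 ⊕ 1 = 7
7 ⊕ 3 = 4
The nim-sum is 4 ≠ 0, so this is an N-position: the player to move can win; Ana has a winning move.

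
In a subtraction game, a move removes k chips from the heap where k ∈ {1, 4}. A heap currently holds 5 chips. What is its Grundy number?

Build the Grundy sequence with g(k) = mex{g(k−s) : s ∈ {1, 4}, s ≤ k}:
g(0) = mex{} = 0
g(1) = mex{0} = 1
g(2) = mex{1} = 0
g(3) = mex{0} = 1
g(4) = mex{0,1} = 2
g(5) = mex{1,2} = 0
So g(5) = 0.

0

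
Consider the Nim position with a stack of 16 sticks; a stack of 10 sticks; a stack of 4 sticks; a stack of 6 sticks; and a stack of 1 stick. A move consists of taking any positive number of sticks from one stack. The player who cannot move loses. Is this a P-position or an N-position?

N-position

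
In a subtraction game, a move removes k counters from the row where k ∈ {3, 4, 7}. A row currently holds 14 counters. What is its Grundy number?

1

Compute g(0), g(1), … for moves {3, 4, 7}:
g(0) = mex{} = 0
g(1) = mex{} = 0
g(2) = mex{} = 0
g(3) = mex{0} = 1
g(4) = mex{0} = 1
g(5) = mex{0} = 1
g(6) = mex{0,1} = 2
g(7) = mex{0,1} = 2
g(8) = mex{0,1} = 2
g(9) = mex{0,1,2} = 3
g(10) = mex{1,2} = 0
g(11) = mex{1,2} = 0
g(12) = mex{1,2,3} = 0
g(13) = mex{0,2,3} = 1
g(14) = mex{0,2} = 1
So g(14) = 1.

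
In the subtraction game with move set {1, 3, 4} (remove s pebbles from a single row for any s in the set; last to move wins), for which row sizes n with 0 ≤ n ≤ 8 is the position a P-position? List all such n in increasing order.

0, 2, 7

Grundy values for subtraction set {1, 3, 4}:
g(0) = mex{} = 0
g(1) = mex{0} = 1
g(2) = mex{1} = 0
g(3) = mex{0} = 1
g(4) = mex{0,1} = 2
g(5) = mex{0,1,2} = 3
g(6) = mex{0,1,3} = 2
g(7) = mex{1,2} = 0
g(8) = mex{0,2,3} = 1
The P-positions (g = 0) in 0..8 are 0, 2, 7.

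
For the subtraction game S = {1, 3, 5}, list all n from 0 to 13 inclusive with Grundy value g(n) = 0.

0, 2, 4, 6, 8, 10, 12

Compute g(0), g(1), … for moves {1, 3, 5}:
k:     0  1  2  3  4  5  6  7  8  9 10 11 12 13
g(k):  0  1  0  1  0  1  0  1  0  1  0  1  0  1
The P-positions (g = 0) in 0..13 are 0, 2, 4, 6, 8, 10, 12.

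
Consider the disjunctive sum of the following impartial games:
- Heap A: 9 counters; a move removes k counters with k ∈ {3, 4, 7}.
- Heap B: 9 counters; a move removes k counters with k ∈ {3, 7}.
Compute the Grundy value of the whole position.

For heap A, compute g(0), g(1), … with moves {3, 4, 7}:
k:     0  1  2  3  4  5  6  7  8  9
g(k):  0  0  0  1  1  1  2  2  2  3
So g(9) = 3.
Grundy values for heap B (subtraction set {3, 7}):
k:     0  1  2  3  4  5  6  7  8  9
g(k):  0  0  0  1  1  1  0  2  2  1
So g(9) = 1.
The value of a disjunctive sum is the nim-sum of the parts.
Combined value = 3 XOR 1 = 2.

2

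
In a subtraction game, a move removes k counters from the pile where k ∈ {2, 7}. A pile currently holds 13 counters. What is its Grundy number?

0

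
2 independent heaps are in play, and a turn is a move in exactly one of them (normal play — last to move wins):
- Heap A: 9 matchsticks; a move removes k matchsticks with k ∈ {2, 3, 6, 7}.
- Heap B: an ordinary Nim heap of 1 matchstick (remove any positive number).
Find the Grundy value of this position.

1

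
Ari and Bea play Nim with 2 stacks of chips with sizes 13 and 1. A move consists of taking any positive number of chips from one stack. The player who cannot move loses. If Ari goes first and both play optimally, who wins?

Ari wins

Nim-sum: 13 ^ 1 = 12.
The nim-sum is 12 ≠ 0, so this is an N-position: the player to move can win; Ari has a winning move.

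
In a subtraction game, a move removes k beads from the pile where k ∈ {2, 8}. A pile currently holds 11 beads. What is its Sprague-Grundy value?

0

Build the Grundy sequence with g(k) = mex{g(k−s) : s ∈ {2, 8}, s ≤ k}:
g(0) = mex{} = 0
g(1) = mex{} = 0
g(2) = mex{0} = 1
g(3) = mex{0} = 1
g(4) = mex{1} = 0
g(5) = mex{1} = 0
g(6) = mex{0} = 1
g(7) = mex{0} = 1
g(8) = mex{0,1} = 2
g(9) = mex{0,1} = 2
g(10) = mex{1,2} = 0
g(11) = mex{1,2} = 0
So g(11) = 0.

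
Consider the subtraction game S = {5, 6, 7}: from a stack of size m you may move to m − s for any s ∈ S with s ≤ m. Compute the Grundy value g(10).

Grundy values for subtraction set {5, 6, 7}:
k:     0  1  2  3  4  5  6  7  8  9 10
g(k):  0  0  0  0  0  1  1  1  1  1  2
So g(10) = 2.

2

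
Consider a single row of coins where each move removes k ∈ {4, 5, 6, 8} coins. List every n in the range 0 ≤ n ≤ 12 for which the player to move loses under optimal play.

0, 1, 2, 3, 12

Grundy values for subtraction set {4, 5, 6, 8}:
k:     0  1  2  3  4  5  6  7  8  9 10 11 12
g(k):  0  0  0  0  1  1  1  1  2  2  2  2  0
The P-positions (g = 0) in 0..12 are 0, 1, 2, 3, 12.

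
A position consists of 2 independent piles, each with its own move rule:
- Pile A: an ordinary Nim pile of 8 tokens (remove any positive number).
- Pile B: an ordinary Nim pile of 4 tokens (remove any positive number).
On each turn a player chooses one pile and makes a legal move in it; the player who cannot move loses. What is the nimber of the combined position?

Pile A is a plain Nim pile of size 8, so its Grundy value is 8.
Pile B is a plain Nim pile of size 4, so its Grundy value is 4.
The value of a disjunctive sum is the nim-sum of the parts.
Combined value = 8 XOR 4 = 12.

12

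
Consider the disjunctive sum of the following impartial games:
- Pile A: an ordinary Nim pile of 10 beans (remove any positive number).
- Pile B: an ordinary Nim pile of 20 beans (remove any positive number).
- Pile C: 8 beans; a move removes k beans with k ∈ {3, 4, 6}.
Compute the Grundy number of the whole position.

Pile A is a plain Nim pile of size 10, so its Grundy value is 10.
Pile B is a plain Nim pile of size 20, so its Grundy value is 20.
Grundy values for pile C (subtraction set {3, 4, 6}):
g(0) = mex{} = 0
g(1) = mex{} = 0
g(2) = mex{} = 0
g(3) = mex{0} = 1
g(4) = mex{0} = 1
g(5) = mex{0} = 1
g(6) = mex{0,1} = 2
g(7) = mex{0,1} = 2
g(8) = mex{0,1} = 2
So g(8) = 2.
By the Sprague-Grundy theorem, the Grundy value of a sum of independent games is the XOR of the component values.
Combined value = 10 XOR 20 XOR 2 = 28.

28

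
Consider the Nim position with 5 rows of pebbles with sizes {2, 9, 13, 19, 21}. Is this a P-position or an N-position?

Bitwise XOR of the heap sizes:
  00010  (2)
  01001  (9)
  01101  (13)
  10011  (19)
  10101  (21)
  -----
  00000  (0)
The nim-sum is 0, so this is a P-position: the player to move is in a losing position under optimal play.

P-position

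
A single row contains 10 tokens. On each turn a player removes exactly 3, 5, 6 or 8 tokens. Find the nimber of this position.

Build the Grundy sequence with g(k) = mex{g(k−s) : s ∈ {3, 5, 6, 8}, s ≤ k}:
g(0) = mex{} = 0
g(1) = mex{} = 0
g(2) = mex{} = 0
g(3) = mex{0} = 1
g(4) = mex{0} = 1
g(5) = mex{0} = 1
g(6) = mex{0,1} = 2
g(7) = mex{0,1} = 2
g(8) = mex{0,1} = 2
g(9) = mex{0,1,2} = 3
g(10) = mex{0,1,2} = 3
So g(10) = 3.

3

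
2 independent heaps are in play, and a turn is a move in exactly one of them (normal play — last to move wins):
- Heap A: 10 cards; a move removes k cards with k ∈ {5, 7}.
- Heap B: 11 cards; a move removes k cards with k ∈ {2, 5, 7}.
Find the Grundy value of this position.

Grundy values for heap A (subtraction set {5, 7}):
g(0) = mex{} = 0
g(1) = mex{} = 0
g(2) = mex{} = 0
g(3) = mex{} = 0
g(4) = mex{} = 0
g(5) = mex{0} = 1
g(6) = mex{0} = 1
g(7) = mex{0} = 1
g(8) = mex{0} = 1
g(9) = mex{0} = 1
g(10) = mex{0,1} = 2
So g(10) = 2.
Grundy values for heap B (subtraction set {2, 5, 7}):
g(0) = mex{} = 0
g(1) = mex{} = 0
g(2) = mex{0} = 1
g(3) = mex{0} = 1
g(4) = mex{1} = 0
g(5) = mex{0,1} = 2
g(6) = mex{0} = 1
g(7) = mex{0,1,2} = 3
g(8) = mex{0,1} = 2
g(9) = mex{0,1,3} = 2
g(10) = mex{1,2} = 0
g(11) = mex{0,1,2} = 3
So g(11) = 3.
By the Sprague-Grundy theorem, the Grundy value of a sum of independent games is the XOR of the component values.
Combined value = 2 ⊕ 3 = 1.

1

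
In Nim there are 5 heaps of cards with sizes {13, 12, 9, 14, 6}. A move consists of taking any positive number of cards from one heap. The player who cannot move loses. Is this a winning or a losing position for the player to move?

Nim-sum: 13 XOR 12 XOR 9 XOR 14 XOR 6 = 0.
The nim-sum is 0, so this is a P-position: the player to move is in a losing position under optimal play.

Losing position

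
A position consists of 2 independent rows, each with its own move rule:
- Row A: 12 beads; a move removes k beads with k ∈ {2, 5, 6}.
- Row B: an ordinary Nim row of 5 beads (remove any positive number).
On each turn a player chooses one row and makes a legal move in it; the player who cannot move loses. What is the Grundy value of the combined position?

For row A, compute g(0), g(1), … with moves {2, 5, 6}:
g(0) = mex{} = 0
g(1) = mex{} = 0
g(2) = mex{0} = 1
g(3) = mex{0} = 1
g(4) = mex{1} = 0
g(5) = mex{0,1} = 2
g(6) = mex{0} = 1
g(7) = mex{0,1,2} = 3
g(8) = mex{1} = 0
g(9) = mex{0,1,3} = 2
g(10) = mex{0,2} = 1
g(11) = mex{1,2} = 0
g(12) = mex{1,3} = 0
So g(12) = 0.
Row B is a plain Nim row of size 5, so its Grundy value is 5.
By the Sprague-Grundy theorem, the Grundy value of a sum of independent games is the XOR of the component values.
Combined value = 0 ⊕ 5 = 5.

5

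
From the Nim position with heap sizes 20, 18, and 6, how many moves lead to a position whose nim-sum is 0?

Compute the nim-sum pairwise:
20 ⊕ 18 = 6
6 ⊕ 6 = 0
The nim-sum is already 0, so every move leaves a nonzero nim-sum — there are no winning moves.

0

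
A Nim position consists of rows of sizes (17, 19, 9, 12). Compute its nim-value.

7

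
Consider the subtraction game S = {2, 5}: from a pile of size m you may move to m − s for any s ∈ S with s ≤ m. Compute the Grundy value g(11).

0

Grundy values for subtraction set {2, 5}:
g(0) = mex{} = 0
g(1) = mex{} = 0
g(2) = mex{0} = 1
g(3) = mex{0} = 1
g(4) = mex{1} = 0
g(5) = mex{0,1} = 2
g(6) = mex{0} = 1
g(7) = mex{1,2} = 0
g(8) = mex{1} = 0
g(9) = mex{0} = 1
g(10) = mex{0,2} = 1
g(11) = mex{1} = 0
So g(11) = 0.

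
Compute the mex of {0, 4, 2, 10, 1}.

3

The values 0, 1, 2 are all present; 3 is the first non-negative integer missing from the set.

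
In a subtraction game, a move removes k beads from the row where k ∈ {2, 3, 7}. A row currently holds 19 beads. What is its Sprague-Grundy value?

Grundy values for subtraction set {2, 3, 7}:
k:     0  1  2  3  4  5  6  7  8  9 10 11 12 13 14 15 16 17 18 19
g(k):  0  0  1  1  2  0  0  1  1  2  0  0  1  1  2  0  0  1  1  2
So g(19) = 2.

2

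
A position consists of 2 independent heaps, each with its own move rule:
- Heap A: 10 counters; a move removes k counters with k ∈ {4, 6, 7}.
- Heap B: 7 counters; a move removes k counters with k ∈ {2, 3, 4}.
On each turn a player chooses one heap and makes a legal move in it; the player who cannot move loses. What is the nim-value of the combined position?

2

For heap A, compute g(0), g(1), … with moves {4, 6, 7}:
g(0) = mex{} = 0
g(1) = mex{} = 0
g(2) = mex{} = 0
g(3) = mex{} = 0
g(4) = mex{0} = 1
g(5) = mex{0} = 1
g(6) = mex{0} = 1
g(7) = mex{0} = 1
g(8) = mex{0,1} = 2
g(9) = mex{0,1} = 2
g(10) = mex{0,1} = 2
So g(10) = 2.
Build the Grundy sequence for heap B with g(k) = mex{g(k−s) : s ∈ {2, 3, 4}, s ≤ k}:
k:     0  1  2  3  4  5  6  7
g(k):  0  0  1  1  2  2  0  0
So g(7) = 0.
By the Sprague-Grundy theorem, the Grundy value of a sum of independent games is the XOR of the component values.
Combined value = 2 XOR 0 = 2.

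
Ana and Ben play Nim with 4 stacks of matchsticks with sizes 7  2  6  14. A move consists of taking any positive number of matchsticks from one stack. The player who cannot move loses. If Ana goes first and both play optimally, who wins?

Compute the nim-sum pairwise:
7 ^ 2 = 5
5 ^ 6 = 3
3 ^ 14 = 13
The nim-sum is 13 ≠ 0, so this is an N-position: the player to move can win; Ana has a winning move.

Ana wins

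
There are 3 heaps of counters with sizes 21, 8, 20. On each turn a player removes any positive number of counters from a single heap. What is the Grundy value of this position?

9

Compute the nim-sum pairwise:
21 ⊕ 8 = 29
29 ⊕ 20 = 9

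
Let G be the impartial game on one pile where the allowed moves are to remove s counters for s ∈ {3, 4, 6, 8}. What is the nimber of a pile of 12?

0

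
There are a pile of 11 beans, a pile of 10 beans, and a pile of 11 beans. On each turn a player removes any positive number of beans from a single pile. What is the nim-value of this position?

10

Bitwise XOR of the heap sizes:
  1011  (11)
  1010  (10)
  1011  (11)
  ----
  1010  (10)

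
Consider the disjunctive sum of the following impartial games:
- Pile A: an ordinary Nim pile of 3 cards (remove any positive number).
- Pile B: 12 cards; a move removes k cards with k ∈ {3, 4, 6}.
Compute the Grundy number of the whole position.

2

Pile A is a plain Nim pile of size 3, so its Grundy value is 3.
For pile B, compute g(0), g(1), … with moves {3, 4, 6}:
k:     0  1  2  3  4  5  6  7  8  9 10 11 12
g(k):  0  0  0  1  1  1  2  2  2  0  0  0  1
So g(12) = 1.
The value of a disjunctive sum is the nim-sum of the parts.
Combined value = 3 XOR 1 = 2.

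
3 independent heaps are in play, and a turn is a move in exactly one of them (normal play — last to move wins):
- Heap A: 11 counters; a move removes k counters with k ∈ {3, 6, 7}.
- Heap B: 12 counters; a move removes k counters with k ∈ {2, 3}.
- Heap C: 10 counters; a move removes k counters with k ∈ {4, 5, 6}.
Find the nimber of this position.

Build the Grundy sequence for heap A with g(k) = mex{g(k−s) : s ∈ {3, 6, 7}, s ≤ k}:
k:     0  1  2  3  4  5  6  7  8  9 10 11
g(k):  0  0  0  1  1  1  2  2  2  3  0  0
So g(11) = 0.
For heap B, compute g(0), g(1), … with moves {2, 3}:
g(0) = mex{} = 0
g(1) = mex{} = 0
g(2) = mex{0} = 1
g(3) = mex{0} = 1
g(4) = mex{0,1} = 2
g(5) = mex{1} = 0
g(6) = mex{1,2} = 0
g(7) = mex{0,2} = 1
g(8) = mex{0} = 1
g(9) = mex{0,1} = 2
g(10) = mex{1} = 0
g(11) = mex{1,2} = 0
g(12) = mex{0,2} = 1
So g(12) = 1.
For heap C, compute g(0), g(1), … with moves {4, 5, 6}:
k:     0  1  2  3  4  5  6  7  8  9 10
g(k):  0  0  0  0  1  1  1  1  2  2  0
So g(10) = 0.
By the Sprague-Grundy theorem, the Grundy value of a sum of independent games is the XOR of the component values.
Combined value = 0 ⊕ 1 ⊕ 0 = 1.

1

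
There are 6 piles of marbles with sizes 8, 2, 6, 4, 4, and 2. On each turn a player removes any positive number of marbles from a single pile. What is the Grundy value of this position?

Nim-sum: 8 XOR 2 XOR 6 XOR 4 XOR 4 XOR 2 = 14.

14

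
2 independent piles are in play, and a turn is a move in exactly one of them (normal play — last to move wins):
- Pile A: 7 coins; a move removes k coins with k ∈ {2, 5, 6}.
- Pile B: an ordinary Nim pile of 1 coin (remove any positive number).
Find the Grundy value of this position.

2

For pile A, compute g(0), g(1), … with moves {2, 5, 6}:
k:     0  1  2  3  4  5  6  7
g(k):  0  0  1  1  0  2  1  3
So g(7) = 3.
Pile B is a plain Nim pile of size 1, so its Grundy value is 1.
By the Sprague-Grundy theorem, the Grundy value of a sum of independent games is the XOR of the component values.
Combined value = 3 XOR 1 = 2.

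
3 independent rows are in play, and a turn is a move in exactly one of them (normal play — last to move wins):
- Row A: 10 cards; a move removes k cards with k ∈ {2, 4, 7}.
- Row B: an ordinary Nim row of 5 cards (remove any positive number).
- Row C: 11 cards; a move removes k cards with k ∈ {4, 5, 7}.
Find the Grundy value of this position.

7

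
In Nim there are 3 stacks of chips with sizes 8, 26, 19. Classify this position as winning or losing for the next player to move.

Bitwise XOR of the heap sizes:
  01000  (8)
  11010  (26)
  10011  (19)
  -----
  00001  (1)
The nim-sum is 1 ≠ 0, so this is an N-position: the player to move can win.

Winning position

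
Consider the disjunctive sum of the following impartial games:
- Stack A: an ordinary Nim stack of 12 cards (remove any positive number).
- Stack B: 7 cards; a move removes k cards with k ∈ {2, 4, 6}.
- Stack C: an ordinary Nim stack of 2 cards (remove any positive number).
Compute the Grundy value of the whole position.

Stack A is a plain Nim stack of size 12, so its Grundy value is 12.
Build the Grundy sequence for stack B with g(k) = mex{g(k−s) : s ∈ {2, 4, 6}, s ≤ k}:
g(0) = mex{} = 0
g(1) = mex{} = 0
g(2) = mex{0} = 1
g(3) = mex{0} = 1
g(4) = mex{0,1} = 2
g(5) = mex{0,1} = 2
g(6) = mex{0,1,2} = 3
g(7) = mex{0,1,2} = 3
So g(7) = 3.
Stack C is a plain Nim stack of size 2, so its Grundy value is 2.
By the Sprague-Grundy theorem, the Grundy value of a sum of independent games is the XOR of the component values.
Combined value = 12 XOR 3 XOR 2 = 13.

13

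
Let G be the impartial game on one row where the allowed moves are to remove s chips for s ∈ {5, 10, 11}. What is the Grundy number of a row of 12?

Build the Grundy sequence with g(k) = mex{g(k−s) : s ∈ {5, 10, 11}, s ≤ k}:
k:     0  1  2  3  4  5  6  7  8  9 10 11 12
g(k):  0  0  0  0  0  1  1  1  1  1  2  2  2
So g(12) = 2.

2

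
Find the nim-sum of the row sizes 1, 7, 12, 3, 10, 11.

In binary:
  0001  (1)
  0111  (7)
  1100  (12)
  0011  (3)
  1010  (10)
  1011  (11)
  ----
  1000  (8)

8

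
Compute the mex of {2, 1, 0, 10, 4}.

The values 0, 1, 2 are all present; 3 is the first non-negative integer missing from the set.

3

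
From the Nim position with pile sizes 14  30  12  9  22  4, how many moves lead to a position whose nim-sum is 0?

5

Compute the nim-sum pairwise:
14 ^ 30 = 16
16 ^ 12 = 28
28 ^ 9 = 21
21 ^ 22 = 3
3 ^ 4 = 7
The overall nim-sum is X = 7. A pile of size p has a winning move iff p XOR X < p (reduce it to p XOR X).
  14: 14 XOR 7 = 9 < 14 — winning move (to 9).
  30: 30 XOR 7 = 25 < 30 — winning move (to 25).
  12: 12 XOR 7 = 11 < 12 — winning move (to 11).
  9: 9 XOR 7 = 14 ≥ 9 — no move.
  22: 22 XOR 7 = 17 < 22 — winning move (to 17).
  4: 4 XOR 7 = 3 < 4 — winning move (to 3).
That gives 5 winning moves.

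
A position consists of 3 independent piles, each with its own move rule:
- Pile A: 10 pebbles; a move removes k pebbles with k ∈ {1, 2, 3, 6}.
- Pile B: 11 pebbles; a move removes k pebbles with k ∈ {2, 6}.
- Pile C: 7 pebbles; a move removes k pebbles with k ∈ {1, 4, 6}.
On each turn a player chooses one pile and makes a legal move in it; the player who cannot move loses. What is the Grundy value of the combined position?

Build the Grundy sequence for pile A with g(k) = mex{g(k−s) : s ∈ {1, 2, 3, 6}, s ≤ k}:
k:     0  1  2  3  4  5  6  7  8  9 10
g(k):  0  1  2  3  0  1  2  3  0  1  2
So g(10) = 2.
For pile B, compute g(0), g(1), … with moves {2, 6}:
k:     0  1  2  3  4  5  6  7  8  9 10 11
g(k):  0  0  1  1  0  0  1  1  0  0  1  1
So g(11) = 1.
Build the Grundy sequence for pile C with g(k) = mex{g(k−s) : s ∈ {1, 4, 6}, s ≤ k}:
k:     0  1  2  3  4  5  6  7
g(k):  0  1  0  1  2  0  1  0
So g(7) = 0.
The value of a disjunctive sum is the nim-sum of the parts.
Combined value = 2 ⊕ 1 ⊕ 0 = 3.

3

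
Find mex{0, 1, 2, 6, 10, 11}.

The values 0, 1, 2 are all present; 3 is the first non-negative integer missing from the set.

3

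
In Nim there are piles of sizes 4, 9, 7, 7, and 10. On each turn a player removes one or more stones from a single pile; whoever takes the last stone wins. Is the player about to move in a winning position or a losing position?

Nim-sum: 4 ⊕ 9 ⊕ 7 ⊕ 7 ⊕ 10 = 7.
The nim-sum is 7 ≠ 0, so this is an N-position: the player to move can win.

Winning position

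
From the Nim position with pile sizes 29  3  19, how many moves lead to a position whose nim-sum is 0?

Compute the nim-sum pairwise:
29 ^ 3 = 30
30 ^ 19 = 13
The overall nim-sum is X = 13. A pile of size p has a winning move iff p XOR X < p (reduce it to p XOR X).
  29: 29 XOR 13 = 16 < 29 — winning move (to 16).
  3: 3 XOR 13 = 14 ≥ 3 — no move.
  19: 19 XOR 13 = 30 ≥ 19 — no move.
That gives 1 winning move.

1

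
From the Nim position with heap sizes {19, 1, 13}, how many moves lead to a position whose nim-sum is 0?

Write each in binary and XOR column by column:
  10011  (19)
  00001  (1)
  01101  (13)
  -----
  11111  (31)
The overall nim-sum is X = 31. A heap of size p has a winning move iff p XOR X < p (reduce it to p XOR X).
  19: 19 XOR 31 = 12 < 19 — winning move (to 12).
  1: 1 XOR 31 = 30 ≥ 1 — no move.
  13: 13 XOR 31 = 18 ≥ 13 — no move.
That gives 1 winning move.

1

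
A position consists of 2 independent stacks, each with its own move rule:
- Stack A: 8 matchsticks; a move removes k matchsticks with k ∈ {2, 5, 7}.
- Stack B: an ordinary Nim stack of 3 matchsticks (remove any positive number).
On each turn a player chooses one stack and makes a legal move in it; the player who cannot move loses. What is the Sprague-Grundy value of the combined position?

For stack A, compute g(0), g(1), … with moves {2, 5, 7}:
g(0) = mex{} = 0
g(1) = mex{} = 0
g(2) = mex{0} = 1
g(3) = mex{0} = 1
g(4) = mex{1} = 0
g(5) = mex{0,1} = 2
g(6) = mex{0} = 1
g(7) = mex{0,1,2} = 3
g(8) = mex{0,1} = 2
So g(8) = 2.
Stack B is a plain Nim stack of size 3, so its Grundy value is 3.
By the Sprague-Grundy theorem, the Grundy value of a sum of independent games is the XOR of the component values.
Combined value = 2 ⊕ 3 = 1.

1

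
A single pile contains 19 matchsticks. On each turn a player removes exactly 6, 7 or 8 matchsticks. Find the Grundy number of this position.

0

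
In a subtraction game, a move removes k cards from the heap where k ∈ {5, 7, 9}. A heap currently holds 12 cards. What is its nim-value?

Build the Grundy sequence with g(k) = mex{g(k−s) : s ∈ {5, 7, 9}, s ≤ k}:
g(0) = mex{} = 0
g(1) = mex{} = 0
g(2) = mex{} = 0
g(3) = mex{} = 0
g(4) = mex{} = 0
g(5) = mex{0} = 1
g(6) = mex{0} = 1
g(7) = mex{0} = 1
g(8) = mex{0} = 1
g(9) = mex{0} = 1
g(10) = mex{0,1} = 2
g(11) = mex{0,1} = 2
g(12) = mex{0,1} = 2
So g(12) = 2.

2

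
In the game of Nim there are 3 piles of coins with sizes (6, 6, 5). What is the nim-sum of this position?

5

Nim-sum: 6 ^ 6 ^ 5 = 5.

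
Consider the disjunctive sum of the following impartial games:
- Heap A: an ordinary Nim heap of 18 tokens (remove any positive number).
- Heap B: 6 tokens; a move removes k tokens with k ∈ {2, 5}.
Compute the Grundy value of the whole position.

Heap A is a plain Nim heap of size 18, so its Grundy value is 18.
Build the Grundy sequence for heap B with g(k) = mex{g(k−s) : s ∈ {2, 5}, s ≤ k}:
k:     0  1  2  3  4  5  6
g(k):  0  0  1  1  0  2  1
So g(6) = 1.
By the Sprague-Grundy theorem, the Grundy value of a sum of independent games is the XOR of the component values.
Combined value = 18 ⊕ 1 = 19.

19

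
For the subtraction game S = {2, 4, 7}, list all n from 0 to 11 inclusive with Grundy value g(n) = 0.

0, 1, 6, 9

Compute g(0), g(1), … for moves {2, 4, 7}:
k:     0  1  2  3  4  5  6  7  8  9 10 11
g(k):  0  0  1  1  2  2  0  3  1  0  2  1
The P-positions (g = 0) in 0..11 are 0, 1, 6, 9.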